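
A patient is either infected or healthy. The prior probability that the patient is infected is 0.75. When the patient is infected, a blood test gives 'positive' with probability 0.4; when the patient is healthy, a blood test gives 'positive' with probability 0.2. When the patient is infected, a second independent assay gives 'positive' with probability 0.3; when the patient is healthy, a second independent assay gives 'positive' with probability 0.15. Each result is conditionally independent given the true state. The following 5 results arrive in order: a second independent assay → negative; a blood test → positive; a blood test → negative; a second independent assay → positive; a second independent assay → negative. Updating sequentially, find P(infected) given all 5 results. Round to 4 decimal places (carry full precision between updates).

Each posterior becomes the prior for the next update.
After a second independent assay='negative': P(infected) = 0.7·0.7500 / (0.7·0.7500 + 0.85·0.2500) ≈ 0.7119
After a blood test='positive': P(infected) = 0.4·0.7119 / (0.4·0.7119 + 0.2·0.2881) ≈ 0.8317
After a blood test='negative': P(infected) = 0.6·0.8317 / (0.6·0.8317 + 0.8·0.1683) ≈ 0.7875
After a second independent assay='positive': P(infected) = 0.3·0.7875 / (0.3·0.7875 + 0.15·0.2125) ≈ 0.8811
After a second independent assay='negative': P(infected) = 0.7·0.8811 / (0.7·0.8811 + 0.85·0.1189) ≈ 0.8592

0.8592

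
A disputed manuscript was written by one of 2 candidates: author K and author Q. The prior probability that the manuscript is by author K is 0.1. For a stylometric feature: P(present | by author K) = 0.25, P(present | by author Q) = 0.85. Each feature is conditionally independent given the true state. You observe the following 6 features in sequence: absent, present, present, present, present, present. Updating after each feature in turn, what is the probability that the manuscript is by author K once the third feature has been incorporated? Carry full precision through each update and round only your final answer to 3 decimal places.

After 'absent': P(author K) = 0.75·0.1000 / (0.75·0.1000 + 0.15·0.9000) ≈ 0.3571
After 'present': P(author K) = 0.25·0.3571 / (0.25·0.3571 + 0.85·0.6429) ≈ 0.1404
After 'present': P(author K) = 0.25·0.1404 / (0.25·0.1404 + 0.85·0.8596) ≈ 0.0459

0.046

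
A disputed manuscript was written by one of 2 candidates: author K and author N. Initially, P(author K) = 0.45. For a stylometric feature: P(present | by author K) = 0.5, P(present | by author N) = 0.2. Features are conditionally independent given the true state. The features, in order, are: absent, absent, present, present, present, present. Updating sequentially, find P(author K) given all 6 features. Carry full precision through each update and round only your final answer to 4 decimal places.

0.9258

Each posterior becomes the prior for the next update.
After 'absent': P(author K) = 0.5·0.4500 / (0.5·0.4500 + 0.8·0.5500) ≈ 0.3383
After 'absent': P(author K) = 0.5·0.3383 / (0.5·0.3383 + 0.8·0.6617) ≈ 0.2422
After 'present': P(author K) = 0.5·0.2422 / (0.5·0.2422 + 0.2·0.7578) ≈ 0.4441
After 'present': P(author K) = 0.5·0.4441 / (0.5·0.4441 + 0.2·0.5559) ≈ 0.6664
After 'present': P(author K) = 0.5·0.6664 / (0.5·0.6664 + 0.2·0.3336) ≈ 0.8332
After 'present': P(author K) = 0.5·0.8332 / (0.5·0.8332 + 0.2·0.1668) ≈ 0.9258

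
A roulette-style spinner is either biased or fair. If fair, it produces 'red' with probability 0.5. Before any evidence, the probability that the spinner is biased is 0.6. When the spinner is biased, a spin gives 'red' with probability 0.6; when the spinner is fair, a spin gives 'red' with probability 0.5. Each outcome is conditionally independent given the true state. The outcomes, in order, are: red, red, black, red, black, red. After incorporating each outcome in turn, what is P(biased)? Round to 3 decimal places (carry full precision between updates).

After 'red': P(biased) = 0.6·0.6000 / (0.6·0.6000 + 0.5·0.4000) ≈ 0.6429
After 'red': P(biased) = 0.6·0.6429 / (0.6·0.6429 + 0.5·0.3571) ≈ 0.6835
After 'black': P(biased) = 0.4·0.6835 / (0.4·0.6835 + 0.5·0.3165) ≈ 0.6334
After 'red': P(biased) = 0.6·0.6334 / (0.6·0.6334 + 0.5·0.3666) ≈ 0.6746
After 'black': P(biased) = 0.4·0.6746 / (0.4·0.6746 + 0.5·0.3254) ≈ 0.6239
After 'red': P(biased) = 0.6·0.6239 / (0.6·0.6239 + 0.5·0.3761) ≈ 0.6656

0.666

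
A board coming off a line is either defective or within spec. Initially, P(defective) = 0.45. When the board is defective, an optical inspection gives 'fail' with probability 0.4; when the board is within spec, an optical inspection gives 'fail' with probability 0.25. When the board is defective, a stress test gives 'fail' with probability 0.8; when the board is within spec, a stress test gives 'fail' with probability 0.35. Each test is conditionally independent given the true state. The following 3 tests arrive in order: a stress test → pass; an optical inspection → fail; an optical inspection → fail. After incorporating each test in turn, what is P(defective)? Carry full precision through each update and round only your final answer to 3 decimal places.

After a stress test='pass': P(defective) = 0.2·0.4500 / (0.2·0.4500 + 0.65·0.5500) ≈ 0.2011
After an optical inspection='fail': P(defective) = 0.4·0.2011 / (0.4·0.2011 + 0.25·0.7989) ≈ 0.2871
After an optical inspection='fail': P(defective) = 0.4·0.2871 / (0.4·0.2871 + 0.25·0.7129) ≈ 0.3919

0.392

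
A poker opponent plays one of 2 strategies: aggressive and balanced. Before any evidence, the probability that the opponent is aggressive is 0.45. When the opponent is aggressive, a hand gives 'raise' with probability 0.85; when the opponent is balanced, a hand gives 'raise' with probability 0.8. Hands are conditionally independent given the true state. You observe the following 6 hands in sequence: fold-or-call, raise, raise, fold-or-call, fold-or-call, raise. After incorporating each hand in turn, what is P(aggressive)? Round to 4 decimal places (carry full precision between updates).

0.2928

After 'fold-or-call': P(aggressive) = 0.15·0.4500 / (0.15·0.4500 + 0.2·0.5500) ≈ 0.3803
After 'raise': P(aggressive) = 0.85·0.3803 / (0.85·0.3803 + 0.8·0.6197) ≈ 0.3947
After 'raise': P(aggressive) = 0.85·0.3947 / (0.85·0.3947 + 0.8·0.6053) ≈ 0.4092
After 'fold-or-call': P(aggressive) = 0.15·0.4092 / (0.15·0.4092 + 0.2·0.5908) ≈ 0.3419
After 'fold-or-call': P(aggressive) = 0.15·0.3419 / (0.15·0.3419 + 0.2·0.6581) ≈ 0.2804
After 'raise': P(aggressive) = 0.85·0.2804 / (0.85·0.2804 + 0.8·0.7196) ≈ 0.2928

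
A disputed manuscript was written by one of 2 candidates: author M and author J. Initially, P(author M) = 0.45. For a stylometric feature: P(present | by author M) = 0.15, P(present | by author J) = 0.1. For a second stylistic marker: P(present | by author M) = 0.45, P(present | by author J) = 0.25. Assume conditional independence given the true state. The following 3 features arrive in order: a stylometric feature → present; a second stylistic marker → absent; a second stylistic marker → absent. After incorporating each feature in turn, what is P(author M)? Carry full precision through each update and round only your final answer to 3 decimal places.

0.398

Apply Bayes' rule sequentially, carrying P(author M) forward.
After a stylometric feature='present': P(author M) = 0.15·0.4500 / (0.15·0.4500 + 0.1·0.5500) ≈ 0.5510
After a second stylistic marker='absent': P(author M) = 0.55·0.5510 / (0.55·0.5510 + 0.75·0.4490) ≈ 0.4737
After a second stylistic marker='absent': P(author M) = 0.55·0.4737 / (0.55·0.4737 + 0.75·0.5263) ≈ 0.3976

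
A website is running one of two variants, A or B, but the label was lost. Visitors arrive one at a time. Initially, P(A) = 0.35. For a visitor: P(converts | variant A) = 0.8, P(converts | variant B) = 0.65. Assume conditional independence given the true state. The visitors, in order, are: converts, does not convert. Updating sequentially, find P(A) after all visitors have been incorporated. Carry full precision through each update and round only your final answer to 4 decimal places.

Apply Bayes' rule sequentially, carrying P(A) forward.
After 'converts': P(A) = 0.8·0.3500 / (0.8·0.3500 + 0.65·0.6500) ≈ 0.3986
After 'does not convert': P(A) = 0.2·0.3986 / (0.2·0.3986 + 0.35·0.6014) ≈ 0.2747

0.2747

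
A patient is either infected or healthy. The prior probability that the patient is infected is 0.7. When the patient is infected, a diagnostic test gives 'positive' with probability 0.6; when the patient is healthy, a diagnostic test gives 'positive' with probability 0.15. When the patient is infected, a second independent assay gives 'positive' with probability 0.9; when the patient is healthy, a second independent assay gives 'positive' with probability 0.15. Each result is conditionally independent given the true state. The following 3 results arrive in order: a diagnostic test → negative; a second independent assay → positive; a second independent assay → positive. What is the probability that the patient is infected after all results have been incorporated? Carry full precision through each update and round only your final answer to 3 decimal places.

0.975

After a diagnostic test='negative': P(infected) = 0.4·0.7000 / (0.4·0.7000 + 0.85·0.3000) ≈ 0.5234
After a second independent assay='positive': P(infected) = 0.9·0.5234 / (0.9·0.5234 + 0.15·0.4766) ≈ 0.8682
After a second independent assay='positive': P(infected) = 0.9·0.8682 / (0.9·0.8682 + 0.15·0.1318) ≈ 0.9753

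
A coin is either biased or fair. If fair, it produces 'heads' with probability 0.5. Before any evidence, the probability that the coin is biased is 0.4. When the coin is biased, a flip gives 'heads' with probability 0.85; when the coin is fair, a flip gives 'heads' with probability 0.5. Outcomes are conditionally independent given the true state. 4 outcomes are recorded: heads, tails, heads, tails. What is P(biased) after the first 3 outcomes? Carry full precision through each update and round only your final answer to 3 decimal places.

0.366

After 'heads': P(biased) = 0.85·0.4000 / (0.85·0.4000 + 0.5·0.6000) ≈ 0.5312
After 'tails': P(biased) = 0.15·0.5312 / (0.15·0.5312 + 0.5·0.4688) ≈ 0.2537
After 'heads': P(biased) = 0.85·0.2537 / (0.85·0.2537 + 0.5·0.7463) ≈ 0.3663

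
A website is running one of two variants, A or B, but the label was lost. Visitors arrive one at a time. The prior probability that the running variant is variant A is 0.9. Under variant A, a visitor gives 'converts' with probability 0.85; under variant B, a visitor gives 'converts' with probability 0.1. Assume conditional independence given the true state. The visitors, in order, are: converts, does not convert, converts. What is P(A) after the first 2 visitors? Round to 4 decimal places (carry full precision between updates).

After 'converts': P(A) = 0.85·0.9000 / (0.85·0.9000 + 0.1·0.1000) ≈ 0.9871
After 'does not convert': P(A) = 0.15·0.9871 / (0.15·0.9871 + 0.9·0.0129) ≈ 0.9273

0.9273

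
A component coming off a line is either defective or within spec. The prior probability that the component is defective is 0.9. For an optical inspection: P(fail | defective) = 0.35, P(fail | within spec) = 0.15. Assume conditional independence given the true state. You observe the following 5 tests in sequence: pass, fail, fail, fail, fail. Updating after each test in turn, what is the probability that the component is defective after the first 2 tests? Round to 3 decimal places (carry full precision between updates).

Each posterior becomes the prior for the next update.
After 'pass': P(defective) = 0.65·0.9000 / (0.65·0.9000 + 0.85·0.1000) ≈ 0.8731
After 'fail': P(defective) = 0.35·0.8731 / (0.35·0.8731 + 0.15·0.1269) ≈ 0.9414

0.941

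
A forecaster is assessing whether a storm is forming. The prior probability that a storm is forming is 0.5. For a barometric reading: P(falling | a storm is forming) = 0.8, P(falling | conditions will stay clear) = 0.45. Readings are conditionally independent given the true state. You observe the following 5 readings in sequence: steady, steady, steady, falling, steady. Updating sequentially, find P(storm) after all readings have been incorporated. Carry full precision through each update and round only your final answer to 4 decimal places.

0.0301

After 'steady': P(storm) = 0.2·0.5000 / (0.2·0.5000 + 0.55·0.5000) ≈ 0.2667
After 'steady': P(storm) = 0.2·0.2667 / (0.2·0.2667 + 0.55·0.7333) ≈ 0.1168
After 'steady': P(storm) = 0.2·0.1168 / (0.2·0.1168 + 0.55·0.8832) ≈ 0.0459
After 'falling': P(storm) = 0.8·0.0459 / (0.8·0.0459 + 0.45·0.9541) ≈ 0.0788
After 'steady': P(storm) = 0.2·0.0788 / (0.2·0.0788 + 0.55·0.9212) ≈ 0.0301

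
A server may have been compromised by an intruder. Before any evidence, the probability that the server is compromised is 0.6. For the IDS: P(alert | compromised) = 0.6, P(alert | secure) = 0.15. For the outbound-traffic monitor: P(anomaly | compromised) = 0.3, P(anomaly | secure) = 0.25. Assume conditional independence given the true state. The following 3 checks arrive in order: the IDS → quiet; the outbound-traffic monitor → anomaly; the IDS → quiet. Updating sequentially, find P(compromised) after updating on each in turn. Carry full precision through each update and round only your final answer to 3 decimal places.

0.285

Each posterior becomes the prior for the next update.
After the IDS='quiet': P(compromised) = 0.4·0.6000 / (0.4·0.6000 + 0.85·0.4000) ≈ 0.4138
After the outbound-traffic monitor='anomaly': P(compromised) = 0.3·0.4138 / (0.3·0.4138 + 0.25·0.5862) ≈ 0.4586
After the IDS='quiet': P(compromised) = 0.4·0.4586 / (0.4·0.4586 + 0.85·0.5414) ≈ 0.2850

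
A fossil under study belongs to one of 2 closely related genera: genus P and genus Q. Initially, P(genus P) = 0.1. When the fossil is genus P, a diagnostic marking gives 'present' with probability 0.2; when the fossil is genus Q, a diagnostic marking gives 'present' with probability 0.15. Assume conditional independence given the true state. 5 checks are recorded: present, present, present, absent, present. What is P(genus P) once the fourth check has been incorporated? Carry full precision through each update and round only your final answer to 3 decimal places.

0.199

Apply Bayes' rule sequentially, carrying P(genus P) forward.
After 'present': P(genus P) = 0.2·0.1000 / (0.2·0.1000 + 0.15·0.9000) ≈ 0.1290
After 'present': P(genus P) = 0.2·0.1290 / (0.2·0.1290 + 0.15·0.8710) ≈ 0.1649
After 'present': P(genus P) = 0.2·0.1649 / (0.2·0.1649 + 0.15·0.8351) ≈ 0.2085
After 'absent': P(genus P) = 0.8·0.2085 / (0.8·0.2085 + 0.85·0.7915) ≈ 0.1986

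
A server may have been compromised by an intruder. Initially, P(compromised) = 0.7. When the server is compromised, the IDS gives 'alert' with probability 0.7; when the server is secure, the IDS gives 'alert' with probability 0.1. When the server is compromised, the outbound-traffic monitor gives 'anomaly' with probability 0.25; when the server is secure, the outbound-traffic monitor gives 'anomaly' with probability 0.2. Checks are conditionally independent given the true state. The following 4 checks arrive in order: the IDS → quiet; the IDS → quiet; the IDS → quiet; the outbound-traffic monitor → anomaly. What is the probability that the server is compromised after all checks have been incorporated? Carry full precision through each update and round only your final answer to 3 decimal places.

0.097

Each posterior becomes the prior for the next update.
After the IDS='quiet': P(compromised) = 0.3·0.7000 / (0.3·0.7000 + 0.9·0.3000) ≈ 0.4375
After the IDS='quiet': P(compromised) = 0.3·0.4375 / (0.3·0.4375 + 0.9·0.5625) ≈ 0.2059
After the IDS='quiet': P(compromised) = 0.3·0.2059 / (0.3·0.2059 + 0.9·0.7941) ≈ 0.0795
After the outbound-traffic monitor='anomaly': P(compromised) = 0.25·0.0795 / (0.25·0.0795 + 0.2·0.9205) ≈ 0.0975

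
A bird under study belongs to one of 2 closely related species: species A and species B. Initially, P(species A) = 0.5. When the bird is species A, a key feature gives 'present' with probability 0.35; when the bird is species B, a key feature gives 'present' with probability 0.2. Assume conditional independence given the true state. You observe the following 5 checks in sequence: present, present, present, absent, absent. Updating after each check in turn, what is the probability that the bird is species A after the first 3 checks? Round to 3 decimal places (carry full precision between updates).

Each posterior becomes the prior for the next update.
After 'present': P(species A) = 0.35·0.5000 / (0.35·0.5000 + 0.2·0.5000) ≈ 0.6364
After 'present': P(species A) = 0.35·0.6364 / (0.35·0.6364 + 0.2·0.3636) ≈ 0.7538
After 'present': P(species A) = 0.35·0.7538 / (0.35·0.7538 + 0.2·0.2462) ≈ 0.8428

0.843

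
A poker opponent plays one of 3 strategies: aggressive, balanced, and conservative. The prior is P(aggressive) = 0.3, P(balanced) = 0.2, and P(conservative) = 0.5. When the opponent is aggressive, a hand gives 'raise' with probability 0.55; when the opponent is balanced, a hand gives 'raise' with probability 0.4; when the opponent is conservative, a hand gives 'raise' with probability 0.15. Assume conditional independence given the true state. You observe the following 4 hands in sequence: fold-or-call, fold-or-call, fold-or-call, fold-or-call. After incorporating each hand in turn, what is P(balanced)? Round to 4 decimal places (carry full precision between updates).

Apply Bayes' rule sequentially, carrying P(balanced) forward.
After 'fold-or-call': normaliser = 0.45·0.3000 + 0.6·0.2000 + 0.85·0.5000; P(aggressive) ≈ 0.1985, P(balanced) ≈ 0.1765, P(conservative) ≈ 0.6250
After 'fold-or-call': normaliser = 0.45·0.1985 + 0.6·0.1765 + 0.85·0.6250; P(aggressive) ≈ 0.1230, P(balanced) ≈ 0.1457, P(conservative) ≈ 0.7313
After 'fold-or-call': normaliser = 0.45·0.1230 + 0.6·0.1457 + 0.85·0.7313; P(aggressive) ≈ 0.0724, P(balanced) ≈ 0.1144, P(conservative) ≈ 0.8132
After 'fold-or-call': normaliser = 0.45·0.0724 + 0.6·0.1144 + 0.85·0.8132; P(aggressive) ≈ 0.0411, P(balanced) ≈ 0.0866, P(conservative) ≈ 0.8723

0.0866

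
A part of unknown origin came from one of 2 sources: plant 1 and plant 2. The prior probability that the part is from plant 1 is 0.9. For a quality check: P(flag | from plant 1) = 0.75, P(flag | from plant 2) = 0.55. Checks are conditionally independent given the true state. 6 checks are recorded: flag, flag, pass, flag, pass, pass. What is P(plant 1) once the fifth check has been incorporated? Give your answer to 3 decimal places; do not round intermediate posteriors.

0.876

After 'flag': P(plant 1) = 0.75·0.9000 / (0.75·0.9000 + 0.55·0.1000) ≈ 0.9247
After 'flag': P(plant 1) = 0.75·0.9247 / (0.75·0.9247 + 0.55·0.0753) ≈ 0.9436
After 'pass': P(plant 1) = 0.25·0.9436 / (0.25·0.9436 + 0.45·0.0564) ≈ 0.9029
After 'flag': P(plant 1) = 0.75·0.9029 / (0.75·0.9029 + 0.55·0.0971) ≈ 0.9269
After 'pass': P(plant 1) = 0.25·0.9269 / (0.25·0.9269 + 0.45·0.0731) ≈ 0.8757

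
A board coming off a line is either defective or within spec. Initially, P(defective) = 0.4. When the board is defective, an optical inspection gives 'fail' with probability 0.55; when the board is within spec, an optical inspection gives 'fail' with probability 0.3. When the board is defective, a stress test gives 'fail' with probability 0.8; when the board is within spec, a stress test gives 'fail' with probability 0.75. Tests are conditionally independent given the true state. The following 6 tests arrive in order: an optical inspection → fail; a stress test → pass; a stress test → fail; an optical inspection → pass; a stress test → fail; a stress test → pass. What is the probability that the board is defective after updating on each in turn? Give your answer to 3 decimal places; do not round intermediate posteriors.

0.364

Apply Bayes' rule sequentially, carrying P(defective) forward.
After an optical inspection='fail': P(defective) = 0.55·0.4000 / (0.55·0.4000 + 0.3·0.6000) ≈ 0.5500
After a stress test='pass': P(defective) = 0.2·0.5500 / (0.2·0.5500 + 0.25·0.4500) ≈ 0.4944
After a stress test='fail': P(defective) = 0.8·0.4944 / (0.8·0.4944 + 0.75·0.5056) ≈ 0.5105
After an optical inspection='pass': P(defective) = 0.45·0.5105 / (0.45·0.5105 + 0.7·0.4895) ≈ 0.4014
After a stress test='fail': P(defective) = 0.8·0.4014 / (0.8·0.4014 + 0.75·0.5986) ≈ 0.4170
After a stress test='pass': P(defective) = 0.2·0.4170 / (0.2·0.4170 + 0.25·0.5830) ≈ 0.3639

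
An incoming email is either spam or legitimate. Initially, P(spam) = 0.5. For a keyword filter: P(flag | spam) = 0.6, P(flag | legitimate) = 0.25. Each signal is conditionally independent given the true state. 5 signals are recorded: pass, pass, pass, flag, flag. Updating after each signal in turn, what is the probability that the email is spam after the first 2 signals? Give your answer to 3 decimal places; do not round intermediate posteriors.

0.221

After 'pass': P(spam) = 0.4·0.5000 / (0.4·0.5000 + 0.75·0.5000) ≈ 0.3478
After 'pass': P(spam) = 0.4·0.3478 / (0.4·0.3478 + 0.75·0.6522) ≈ 0.2215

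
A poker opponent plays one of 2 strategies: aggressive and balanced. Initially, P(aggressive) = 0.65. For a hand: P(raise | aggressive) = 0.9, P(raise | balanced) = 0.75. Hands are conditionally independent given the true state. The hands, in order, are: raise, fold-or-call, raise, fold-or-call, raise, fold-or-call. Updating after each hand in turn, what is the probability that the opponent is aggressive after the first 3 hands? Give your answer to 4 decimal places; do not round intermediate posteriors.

After 'raise': P(aggressive) = 0.9·0.6500 / (0.9·0.6500 + 0.75·0.3500) ≈ 0.6903
After 'fold-or-call': P(aggressive) = 0.1·0.6903 / (0.1·0.6903 + 0.25·0.3097) ≈ 0.4713
After 'raise': P(aggressive) = 0.9·0.4713 / (0.9·0.4713 + 0.75·0.5287) ≈ 0.5168

0.5168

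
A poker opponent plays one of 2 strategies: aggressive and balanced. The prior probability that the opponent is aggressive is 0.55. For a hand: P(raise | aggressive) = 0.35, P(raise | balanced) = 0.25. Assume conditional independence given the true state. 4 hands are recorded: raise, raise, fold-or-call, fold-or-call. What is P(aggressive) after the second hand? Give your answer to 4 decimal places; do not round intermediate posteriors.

After 'raise': P(aggressive) = 0.35·0.5500 / (0.35·0.5500 + 0.25·0.4500) ≈ 0.6311
After 'raise': P(aggressive) = 0.35·0.6311 / (0.35·0.6311 + 0.25·0.3689) ≈ 0.7055

0.7055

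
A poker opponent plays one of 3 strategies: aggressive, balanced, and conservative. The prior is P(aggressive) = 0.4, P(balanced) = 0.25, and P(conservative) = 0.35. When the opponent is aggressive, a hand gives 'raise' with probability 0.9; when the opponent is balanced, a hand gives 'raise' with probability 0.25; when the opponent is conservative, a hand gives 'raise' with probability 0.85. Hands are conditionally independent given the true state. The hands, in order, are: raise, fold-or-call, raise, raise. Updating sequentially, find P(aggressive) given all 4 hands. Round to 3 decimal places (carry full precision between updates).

After 'raise': normaliser = 0.9·0.4000 + 0.25·0.2500 + 0.85·0.3500; P(aggressive) ≈ 0.5000, P(balanced) ≈ 0.0868, P(conservative) ≈ 0.4132
After 'fold-or-call': normaliser = 0.1·0.5000 + 0.75·0.0868 + 0.15·0.4132; P(aggressive) ≈ 0.2824, P(balanced) ≈ 0.3676, P(conservative) ≈ 0.3500
After 'raise': normaliser = 0.9·0.2824 + 0.25·0.3676 + 0.85·0.3500; P(aggressive) ≈ 0.3949, P(balanced) ≈ 0.1428, P(conservative) ≈ 0.4623
After 'raise': normaliser = 0.9·0.3949 + 0.25·0.1428 + 0.85·0.4623; P(aggressive) ≈ 0.4533, P(balanced) ≈ 0.0455, P(conservative) ≈ 0.5012

0.453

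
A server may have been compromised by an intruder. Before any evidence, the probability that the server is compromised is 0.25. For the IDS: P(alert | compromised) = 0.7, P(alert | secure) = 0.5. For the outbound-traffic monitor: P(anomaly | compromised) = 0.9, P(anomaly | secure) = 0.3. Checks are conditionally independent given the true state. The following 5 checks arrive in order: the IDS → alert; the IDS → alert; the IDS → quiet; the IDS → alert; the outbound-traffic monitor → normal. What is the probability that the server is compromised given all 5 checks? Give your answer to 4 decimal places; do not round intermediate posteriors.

0.0727

After the IDS='alert': P(compromised) = 0.7·0.2500 / (0.7·0.2500 + 0.5·0.7500) ≈ 0.3182
After the IDS='alert': P(compromised) = 0.7·0.3182 / (0.7·0.3182 + 0.5·0.6818) ≈ 0.3952
After the IDS='quiet': P(compromised) = 0.3·0.3952 / (0.3·0.3952 + 0.5·0.6048) ≈ 0.2816
After the IDS='alert': P(compromised) = 0.7·0.2816 / (0.7·0.2816 + 0.5·0.7184) ≈ 0.3543
After the outbound-traffic monitor='normal': P(compromised) = 0.1·0.3543 / (0.1·0.3543 + 0.7·0.6457) ≈ 0.0727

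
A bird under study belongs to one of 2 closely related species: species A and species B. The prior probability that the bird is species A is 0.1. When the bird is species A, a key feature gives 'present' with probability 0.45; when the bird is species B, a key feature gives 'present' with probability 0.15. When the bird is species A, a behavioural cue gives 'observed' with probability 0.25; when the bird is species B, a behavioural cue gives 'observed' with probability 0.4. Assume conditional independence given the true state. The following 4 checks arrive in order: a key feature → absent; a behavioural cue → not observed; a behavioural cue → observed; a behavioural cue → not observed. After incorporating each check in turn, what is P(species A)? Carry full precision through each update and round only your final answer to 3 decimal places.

After a key feature='absent': P(species A) = 0.55·0.1000 / (0.55·0.1000 + 0.85·0.9000) ≈ 0.0671
After a behavioural cue='not observed': P(species A) = 0.75·0.0671 / (0.75·0.0671 + 0.6·0.9329) ≈ 0.0825
After a behavioural cue='observed': P(species A) = 0.25·0.0825 / (0.25·0.0825 + 0.4·0.9175) ≈ 0.0532
After a behavioural cue='not observed': P(species A) = 0.75·0.0532 / (0.75·0.0532 + 0.6·0.9468) ≈ 0.0656

0.066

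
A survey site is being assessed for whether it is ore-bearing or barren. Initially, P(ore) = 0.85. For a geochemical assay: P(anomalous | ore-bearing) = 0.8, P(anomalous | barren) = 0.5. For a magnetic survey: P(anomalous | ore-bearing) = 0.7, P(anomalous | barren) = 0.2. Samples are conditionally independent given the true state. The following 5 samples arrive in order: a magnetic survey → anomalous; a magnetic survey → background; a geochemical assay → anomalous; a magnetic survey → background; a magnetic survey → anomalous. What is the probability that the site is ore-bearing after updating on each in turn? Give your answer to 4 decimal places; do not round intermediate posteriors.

0.9398

After a magnetic survey='anomalous': P(ore) = 0.7·0.8500 / (0.7·0.8500 + 0.2·0.1500) ≈ 0.9520
After a magnetic survey='background': P(ore) = 0.3·0.9520 / (0.3·0.9520 + 0.8·0.0480) ≈ 0.8815
After a geochemical assay='anomalous': P(ore) = 0.8·0.8815 / (0.8·0.8815 + 0.5·0.1185) ≈ 0.9225
After a magnetic survey='background': P(ore) = 0.3·0.9225 / (0.3·0.9225 + 0.8·0.0775) ≈ 0.8169
After a magnetic survey='anomalous': P(ore) = 0.7·0.8169 / (0.7·0.8169 + 0.2·0.1831) ≈ 0.9398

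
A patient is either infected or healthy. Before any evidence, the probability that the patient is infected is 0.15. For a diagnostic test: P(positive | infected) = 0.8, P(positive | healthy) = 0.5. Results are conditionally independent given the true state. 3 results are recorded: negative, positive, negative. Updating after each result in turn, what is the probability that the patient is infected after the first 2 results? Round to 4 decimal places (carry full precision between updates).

0.1015

After 'negative': P(infected) = 0.2·0.1500 / (0.2·0.1500 + 0.5·0.8500) ≈ 0.0659
After 'positive': P(infected) = 0.8·0.0659 / (0.8·0.0659 + 0.5·0.9341) ≈ 0.1015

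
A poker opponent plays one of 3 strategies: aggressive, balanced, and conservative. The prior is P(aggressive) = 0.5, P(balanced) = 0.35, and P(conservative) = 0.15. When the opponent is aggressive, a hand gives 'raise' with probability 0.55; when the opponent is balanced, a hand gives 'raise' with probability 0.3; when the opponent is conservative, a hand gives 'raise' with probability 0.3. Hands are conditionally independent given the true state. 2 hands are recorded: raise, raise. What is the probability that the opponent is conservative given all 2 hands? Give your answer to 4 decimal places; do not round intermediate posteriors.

0.0688

After 'raise': normaliser = 0.55·0.5000 + 0.3·0.3500 + 0.3·0.1500; P(aggressive) ≈ 0.6471, P(balanced) ≈ 0.2471, P(conservative) ≈ 0.1059
After 'raise': normaliser = 0.55·0.6471 + 0.3·0.2471 + 0.3·0.1059; P(aggressive) ≈ 0.7707, P(balanced) ≈ 0.1605, P(conservative) ≈ 0.0688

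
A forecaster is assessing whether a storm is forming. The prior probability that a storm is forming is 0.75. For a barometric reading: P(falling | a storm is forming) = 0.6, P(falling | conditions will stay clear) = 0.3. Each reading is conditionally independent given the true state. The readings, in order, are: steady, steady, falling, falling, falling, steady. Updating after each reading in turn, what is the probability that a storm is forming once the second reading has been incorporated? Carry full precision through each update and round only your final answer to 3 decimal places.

Apply Bayes' rule sequentially, carrying P(storm) forward.
After 'steady': P(storm) = 0.4·0.7500 / (0.4·0.7500 + 0.7·0.2500) ≈ 0.6316
After 'steady': P(storm) = 0.4·0.6316 / (0.4·0.6316 + 0.7·0.3684) ≈ 0.4948

0.495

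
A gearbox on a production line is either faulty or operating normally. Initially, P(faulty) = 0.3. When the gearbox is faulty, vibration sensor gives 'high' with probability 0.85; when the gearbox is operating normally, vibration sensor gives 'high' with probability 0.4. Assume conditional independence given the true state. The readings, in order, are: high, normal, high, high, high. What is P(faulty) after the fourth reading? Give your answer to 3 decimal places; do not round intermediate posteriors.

0.507

After 'high': P(faulty) = 0.85·0.3000 / (0.85·0.3000 + 0.4·0.7000) ≈ 0.4766
After 'normal': P(faulty) = 0.15·0.4766 / (0.15·0.4766 + 0.6·0.5234) ≈ 0.1855
After 'high': P(faulty) = 0.85·0.1855 / (0.85·0.1855 + 0.4·0.8145) ≈ 0.3261
After 'high': P(faulty) = 0.85·0.3261 / (0.85·0.3261 + 0.4·0.6739) ≈ 0.5069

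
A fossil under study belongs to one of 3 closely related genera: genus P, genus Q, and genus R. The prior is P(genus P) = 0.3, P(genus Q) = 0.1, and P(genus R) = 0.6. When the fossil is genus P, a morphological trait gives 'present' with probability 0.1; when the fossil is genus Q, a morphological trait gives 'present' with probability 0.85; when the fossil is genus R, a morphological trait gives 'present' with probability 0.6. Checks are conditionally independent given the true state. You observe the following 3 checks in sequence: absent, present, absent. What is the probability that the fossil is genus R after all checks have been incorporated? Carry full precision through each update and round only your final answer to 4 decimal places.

After 'absent': normaliser = 0.9·0.3000 + 0.15·0.1000 + 0.4·0.6000; P(genus P) ≈ 0.5143, P(genus Q) ≈ 0.0286, P(genus R) ≈ 0.4571
After 'present': normaliser = 0.1·0.5143 + 0.85·0.0286 + 0.6·0.4571; P(genus P) ≈ 0.1469, P(genus Q) ≈ 0.0694, P(genus R) ≈ 0.7837
After 'absent': normaliser = 0.9·0.1469 + 0.15·0.0694 + 0.4·0.7837; P(genus P) ≈ 0.2899, P(genus Q) ≈ 0.0228, P(genus R) ≈ 0.6872

0.6872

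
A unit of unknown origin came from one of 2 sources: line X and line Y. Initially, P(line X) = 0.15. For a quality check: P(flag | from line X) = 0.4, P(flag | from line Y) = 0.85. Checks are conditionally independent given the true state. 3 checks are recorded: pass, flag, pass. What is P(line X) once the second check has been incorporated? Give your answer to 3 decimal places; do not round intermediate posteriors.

After 'pass': P(line X) = 0.6·0.1500 / (0.6·0.1500 + 0.15·0.8500) ≈ 0.4138
After 'flag': P(line X) = 0.4·0.4138 / (0.4·0.4138 + 0.85·0.5862) ≈ 0.2494

0.249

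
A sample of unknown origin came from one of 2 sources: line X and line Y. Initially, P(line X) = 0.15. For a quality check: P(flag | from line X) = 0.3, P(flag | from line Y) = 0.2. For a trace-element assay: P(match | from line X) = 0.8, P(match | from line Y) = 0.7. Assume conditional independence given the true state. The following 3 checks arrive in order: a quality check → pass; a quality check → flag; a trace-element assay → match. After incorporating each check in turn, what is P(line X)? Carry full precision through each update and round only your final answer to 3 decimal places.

0.209

After a quality check='pass': P(line X) = 0.7·0.1500 / (0.7·0.1500 + 0.8·0.8500) ≈ 0.1338
After a quality check='flag': P(line X) = 0.3·0.1338 / (0.3·0.1338 + 0.2·0.8662) ≈ 0.1881
After a trace-element assay='match': P(line X) = 0.8·0.1881 / (0.8·0.1881 + 0.7·0.8119) ≈ 0.2093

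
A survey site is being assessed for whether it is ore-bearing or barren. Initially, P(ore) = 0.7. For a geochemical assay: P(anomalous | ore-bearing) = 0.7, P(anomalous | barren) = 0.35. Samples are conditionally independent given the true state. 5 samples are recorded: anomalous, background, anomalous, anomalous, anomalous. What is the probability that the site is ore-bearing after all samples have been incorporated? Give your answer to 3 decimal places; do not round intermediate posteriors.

0.945

After 'anomalous': P(ore) = 0.7·0.7000 / (0.7·0.7000 + 0.35·0.3000) ≈ 0.8235
After 'background': P(ore) = 0.3·0.8235 / (0.3·0.8235 + 0.65·0.1765) ≈ 0.6829
After 'anomalous': P(ore) = 0.7·0.6829 / (0.7·0.6829 + 0.35·0.3171) ≈ 0.8116
After 'anomalous': P(ore) = 0.7·0.8116 / (0.7·0.8116 + 0.35·0.1884) ≈ 0.8960
After 'anomalous': P(ore) = 0.7·0.8960 / (0.7·0.8960 + 0.35·0.1040) ≈ 0.9451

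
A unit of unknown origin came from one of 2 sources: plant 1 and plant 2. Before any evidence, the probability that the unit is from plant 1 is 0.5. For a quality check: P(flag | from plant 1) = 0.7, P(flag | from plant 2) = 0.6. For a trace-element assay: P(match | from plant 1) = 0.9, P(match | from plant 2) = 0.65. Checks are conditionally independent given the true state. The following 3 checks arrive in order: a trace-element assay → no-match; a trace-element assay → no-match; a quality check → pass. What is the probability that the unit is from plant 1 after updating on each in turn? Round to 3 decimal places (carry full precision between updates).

After a trace-element assay='no-match': P(plant 1) = 0.1·0.5000 / (0.1·0.5000 + 0.35·0.5000) ≈ 0.2222
After a trace-element assay='no-match': P(plant 1) = 0.1·0.2222 / (0.1·0.2222 + 0.35·0.7778) ≈ 0.0755
After a quality check='pass': P(plant 1) = 0.3·0.0755 / (0.3·0.0755 + 0.4·0.9245) ≈ 0.0577

0.058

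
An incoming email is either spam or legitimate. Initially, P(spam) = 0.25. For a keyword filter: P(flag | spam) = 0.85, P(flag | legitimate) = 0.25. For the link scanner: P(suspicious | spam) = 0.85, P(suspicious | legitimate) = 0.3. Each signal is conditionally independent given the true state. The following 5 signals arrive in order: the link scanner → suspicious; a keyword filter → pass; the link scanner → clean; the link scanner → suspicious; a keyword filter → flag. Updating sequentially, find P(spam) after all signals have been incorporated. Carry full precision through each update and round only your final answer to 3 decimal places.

0.281

Each posterior becomes the prior for the next update.
After the link scanner='suspicious': P(spam) = 0.85·0.2500 / (0.85·0.2500 + 0.3·0.7500) ≈ 0.4857
After a keyword filter='pass': P(spam) = 0.15·0.4857 / (0.15·0.4857 + 0.75·0.5143) ≈ 0.1589
After the link scanner='clean': P(spam) = 0.15·0.1589 / (0.15·0.1589 + 0.7·0.8411) ≈ 0.0389
After the link scanner='suspicious': P(spam) = 0.85·0.0389 / (0.85·0.0389 + 0.3·0.9611) ≈ 0.1029
After a keyword filter='flag': P(spam) = 0.85·0.1029 / (0.85·0.1029 + 0.25·0.8971) ≈ 0.2805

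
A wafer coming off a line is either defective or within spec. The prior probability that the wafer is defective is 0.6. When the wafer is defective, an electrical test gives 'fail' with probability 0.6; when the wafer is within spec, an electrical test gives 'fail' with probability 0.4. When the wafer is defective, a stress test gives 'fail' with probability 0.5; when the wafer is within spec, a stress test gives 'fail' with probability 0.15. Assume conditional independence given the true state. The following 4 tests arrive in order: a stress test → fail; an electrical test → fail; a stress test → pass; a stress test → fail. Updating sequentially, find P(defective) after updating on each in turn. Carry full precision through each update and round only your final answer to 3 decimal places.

Apply Bayes' rule sequentially, carrying P(defective) forward.
After a stress test='fail': P(defective) = 0.5·0.6000 / (0.5·0.6000 + 0.15·0.4000) ≈ 0.8333
After an electrical test='fail': P(defective) = 0.6·0.8333 / (0.6·0.8333 + 0.4·0.1667) ≈ 0.8824
After a stress test='pass': P(defective) = 0.5·0.8824 / (0.5·0.8824 + 0.85·0.1176) ≈ 0.8152
After a stress test='fail': P(defective) = 0.5·0.8152 / (0.5·0.8152 + 0.15·0.1848) ≈ 0.9363

0.936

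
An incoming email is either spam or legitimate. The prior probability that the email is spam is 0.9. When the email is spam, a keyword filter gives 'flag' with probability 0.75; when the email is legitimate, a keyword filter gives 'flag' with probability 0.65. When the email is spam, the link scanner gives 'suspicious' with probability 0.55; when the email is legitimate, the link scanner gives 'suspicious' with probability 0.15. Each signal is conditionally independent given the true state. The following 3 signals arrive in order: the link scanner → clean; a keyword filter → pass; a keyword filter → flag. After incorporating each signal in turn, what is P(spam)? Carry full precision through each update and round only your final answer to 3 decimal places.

0.797

After the link scanner='clean': P(spam) = 0.45·0.9000 / (0.45·0.9000 + 0.85·0.1000) ≈ 0.8265
After a keyword filter='pass': P(spam) = 0.25·0.8265 / (0.25·0.8265 + 0.35·0.1735) ≈ 0.7729
After a keyword filter='flag': P(spam) = 0.75·0.7729 / (0.75·0.7729 + 0.65·0.2271) ≈ 0.7970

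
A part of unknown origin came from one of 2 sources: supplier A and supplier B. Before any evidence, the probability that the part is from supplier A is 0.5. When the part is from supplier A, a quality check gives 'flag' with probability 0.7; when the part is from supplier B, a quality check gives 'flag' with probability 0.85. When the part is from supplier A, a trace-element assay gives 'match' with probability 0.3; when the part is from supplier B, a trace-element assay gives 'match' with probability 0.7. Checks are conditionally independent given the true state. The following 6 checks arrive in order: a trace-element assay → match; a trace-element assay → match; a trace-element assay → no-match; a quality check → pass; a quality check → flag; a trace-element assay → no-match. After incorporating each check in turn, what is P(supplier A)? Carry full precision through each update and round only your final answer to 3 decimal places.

After a trace-element assay='match': P(supplier A) = 0.3·0.5000 / (0.3·0.5000 + 0.7·0.5000) ≈ 0.3000
After a trace-element assay='match': P(supplier A) = 0.3·0.3000 / (0.3·0.3000 + 0.7·0.7000) ≈ 0.1552
After a trace-element assay='no-match': P(supplier A) = 0.7·0.1552 / (0.7·0.1552 + 0.3·0.8448) ≈ 0.3000
After a quality check='pass': P(supplier A) = 0.3·0.3000 / (0.3·0.3000 + 0.15·0.7000) ≈ 0.4615
After a quality check='flag': P(supplier A) = 0.7·0.4615 / (0.7·0.4615 + 0.85·0.5385) ≈ 0.4138
After a trace-element assay='no-match': P(supplier A) = 0.7·0.4138 / (0.7·0.4138 + 0.3·0.5862) ≈ 0.6222

0.622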